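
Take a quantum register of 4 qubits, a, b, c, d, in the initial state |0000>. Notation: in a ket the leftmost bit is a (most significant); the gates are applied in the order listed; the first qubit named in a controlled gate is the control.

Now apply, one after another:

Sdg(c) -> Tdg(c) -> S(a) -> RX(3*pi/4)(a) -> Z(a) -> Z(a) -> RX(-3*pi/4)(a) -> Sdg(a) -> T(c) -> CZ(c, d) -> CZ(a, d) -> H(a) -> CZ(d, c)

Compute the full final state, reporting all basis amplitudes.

The resulting statevector has amplitude sqrt(2)/2 on |0000>, sqrt(2)/2 on |1000>, and 0 on every other basis state.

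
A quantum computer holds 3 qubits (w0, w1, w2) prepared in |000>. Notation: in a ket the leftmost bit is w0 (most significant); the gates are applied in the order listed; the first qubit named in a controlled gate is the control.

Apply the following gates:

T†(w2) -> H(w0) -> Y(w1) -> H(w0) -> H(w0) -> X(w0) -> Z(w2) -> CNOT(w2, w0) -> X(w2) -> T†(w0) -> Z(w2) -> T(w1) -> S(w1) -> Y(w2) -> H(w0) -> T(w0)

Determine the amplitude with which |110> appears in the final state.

|110> carries amplitude 1/2 + exp(3*I*pi/4)/2 in the final state.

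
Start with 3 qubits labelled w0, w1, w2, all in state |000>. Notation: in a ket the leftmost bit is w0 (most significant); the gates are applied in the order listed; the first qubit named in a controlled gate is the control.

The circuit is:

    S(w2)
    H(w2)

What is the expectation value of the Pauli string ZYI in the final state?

The observable ZYI averages to 0.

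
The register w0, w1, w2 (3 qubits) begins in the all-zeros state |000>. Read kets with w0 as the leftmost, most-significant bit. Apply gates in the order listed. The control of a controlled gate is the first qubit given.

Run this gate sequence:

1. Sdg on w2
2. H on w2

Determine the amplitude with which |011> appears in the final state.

|011> carries amplitude 0 in the final state.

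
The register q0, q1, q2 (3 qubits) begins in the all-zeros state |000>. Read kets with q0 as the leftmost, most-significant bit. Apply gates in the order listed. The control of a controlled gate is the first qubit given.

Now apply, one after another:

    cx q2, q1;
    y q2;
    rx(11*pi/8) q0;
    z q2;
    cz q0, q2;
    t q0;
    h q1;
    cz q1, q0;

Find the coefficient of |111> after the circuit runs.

|111> carries amplitude -sqrt(2)*exp(I*pi/4)*sin(5*pi/16)/2 in the final state.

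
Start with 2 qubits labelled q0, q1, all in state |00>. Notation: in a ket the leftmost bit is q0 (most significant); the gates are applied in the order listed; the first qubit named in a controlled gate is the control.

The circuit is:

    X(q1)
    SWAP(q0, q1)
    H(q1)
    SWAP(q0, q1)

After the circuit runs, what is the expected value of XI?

The expectation value of XI is 1.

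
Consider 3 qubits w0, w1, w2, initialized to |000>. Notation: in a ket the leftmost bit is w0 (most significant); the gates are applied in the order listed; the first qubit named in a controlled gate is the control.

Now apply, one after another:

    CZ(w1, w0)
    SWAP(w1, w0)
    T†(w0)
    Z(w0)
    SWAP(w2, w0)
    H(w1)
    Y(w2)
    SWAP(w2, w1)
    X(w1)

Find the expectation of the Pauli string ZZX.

The observable ZZX averages to 1.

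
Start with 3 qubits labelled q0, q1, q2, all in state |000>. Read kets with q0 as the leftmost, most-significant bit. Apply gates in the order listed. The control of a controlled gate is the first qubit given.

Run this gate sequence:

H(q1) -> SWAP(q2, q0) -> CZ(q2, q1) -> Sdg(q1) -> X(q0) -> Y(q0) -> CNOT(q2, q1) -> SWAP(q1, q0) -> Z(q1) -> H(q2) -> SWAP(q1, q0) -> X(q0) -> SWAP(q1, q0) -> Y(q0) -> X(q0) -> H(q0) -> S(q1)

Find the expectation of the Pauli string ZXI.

In the final state, ZXI has expectation 0.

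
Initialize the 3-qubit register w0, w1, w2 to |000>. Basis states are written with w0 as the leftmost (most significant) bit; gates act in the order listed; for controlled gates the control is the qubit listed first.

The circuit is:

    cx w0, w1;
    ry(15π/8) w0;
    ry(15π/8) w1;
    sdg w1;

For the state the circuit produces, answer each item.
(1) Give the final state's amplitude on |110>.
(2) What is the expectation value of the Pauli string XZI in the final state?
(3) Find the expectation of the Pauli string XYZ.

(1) The final state's coefficient on |110> equals -I*sin(pi/16)**2.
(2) In the final state, XZI has expectation -sqrt(2)/4.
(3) The expectation value of XYZ is -1/2 + sqrt(2)/4.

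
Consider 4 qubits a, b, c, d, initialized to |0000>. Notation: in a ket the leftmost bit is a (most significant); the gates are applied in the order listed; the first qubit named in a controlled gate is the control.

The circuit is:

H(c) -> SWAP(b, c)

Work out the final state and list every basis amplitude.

The resulting statevector has amplitude sqrt(2)/2 on |0000>, sqrt(2)/2 on |0100>, and 0 on every other basis state.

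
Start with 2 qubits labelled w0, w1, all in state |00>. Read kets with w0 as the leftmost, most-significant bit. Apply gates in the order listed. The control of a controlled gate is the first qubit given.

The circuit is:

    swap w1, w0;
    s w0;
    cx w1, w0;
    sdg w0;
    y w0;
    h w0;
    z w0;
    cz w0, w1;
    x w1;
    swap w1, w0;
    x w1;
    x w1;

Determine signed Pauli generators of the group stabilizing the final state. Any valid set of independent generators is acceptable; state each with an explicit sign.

One valid set of independent stabilizer generators is +IX, -ZI (any independent generating set of the same group is equally correct).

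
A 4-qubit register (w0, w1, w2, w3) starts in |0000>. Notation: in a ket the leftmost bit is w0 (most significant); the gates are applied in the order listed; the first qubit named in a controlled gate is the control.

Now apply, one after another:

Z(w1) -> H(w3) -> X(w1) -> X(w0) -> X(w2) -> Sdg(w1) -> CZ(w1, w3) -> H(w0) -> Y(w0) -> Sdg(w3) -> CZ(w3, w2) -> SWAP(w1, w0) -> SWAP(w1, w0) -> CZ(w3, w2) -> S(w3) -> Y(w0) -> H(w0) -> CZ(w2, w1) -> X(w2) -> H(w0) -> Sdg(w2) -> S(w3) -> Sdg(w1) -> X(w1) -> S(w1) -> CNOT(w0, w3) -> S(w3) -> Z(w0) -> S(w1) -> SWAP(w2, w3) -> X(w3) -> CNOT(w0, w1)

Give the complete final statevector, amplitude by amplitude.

After the circuit, the state carries amplitude 1/2 on |0001>, 1/2 on |0011>, -I/2 on |1101>, I/2 on |1111>, and 0 on every other basis state. Key observation: steps 9-16 multiply out to the identity, so the circuit reduces to the remaining gates.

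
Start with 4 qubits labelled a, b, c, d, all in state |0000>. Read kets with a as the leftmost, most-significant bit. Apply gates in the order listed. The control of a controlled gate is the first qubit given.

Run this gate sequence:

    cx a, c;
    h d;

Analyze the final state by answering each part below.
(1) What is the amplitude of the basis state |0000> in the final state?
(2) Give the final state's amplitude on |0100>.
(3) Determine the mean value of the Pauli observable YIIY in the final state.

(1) |0000> carries amplitude sqrt(2)/2 in the final state.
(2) The final state's coefficient on |0100> equals 0.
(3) In the final state, YIIY has expectation 0.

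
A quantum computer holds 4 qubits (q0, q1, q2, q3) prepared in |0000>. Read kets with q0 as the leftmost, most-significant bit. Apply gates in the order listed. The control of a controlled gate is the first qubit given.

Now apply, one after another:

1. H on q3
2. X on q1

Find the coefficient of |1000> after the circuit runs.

The final state's coefficient on |1000> equals 0.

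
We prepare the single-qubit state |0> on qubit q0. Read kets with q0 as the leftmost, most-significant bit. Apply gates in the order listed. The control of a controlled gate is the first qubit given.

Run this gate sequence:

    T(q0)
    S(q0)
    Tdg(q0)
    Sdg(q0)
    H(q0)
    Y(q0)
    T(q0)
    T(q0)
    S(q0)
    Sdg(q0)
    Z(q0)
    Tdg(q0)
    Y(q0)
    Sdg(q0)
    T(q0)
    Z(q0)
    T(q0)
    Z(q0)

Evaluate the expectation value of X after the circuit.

The expectation value of X is -sqrt(2)/2.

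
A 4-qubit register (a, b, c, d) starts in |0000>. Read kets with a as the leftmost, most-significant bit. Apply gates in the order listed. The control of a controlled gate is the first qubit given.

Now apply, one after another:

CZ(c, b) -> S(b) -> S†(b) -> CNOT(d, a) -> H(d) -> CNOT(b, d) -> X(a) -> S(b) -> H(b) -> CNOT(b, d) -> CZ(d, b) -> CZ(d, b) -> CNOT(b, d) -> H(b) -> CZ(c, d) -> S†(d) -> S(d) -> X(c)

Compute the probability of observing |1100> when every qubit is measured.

A full measurement returns |1100> with probability 0. Key observation: the block from step 9 through step 14 cancels to the identity and can be dropped.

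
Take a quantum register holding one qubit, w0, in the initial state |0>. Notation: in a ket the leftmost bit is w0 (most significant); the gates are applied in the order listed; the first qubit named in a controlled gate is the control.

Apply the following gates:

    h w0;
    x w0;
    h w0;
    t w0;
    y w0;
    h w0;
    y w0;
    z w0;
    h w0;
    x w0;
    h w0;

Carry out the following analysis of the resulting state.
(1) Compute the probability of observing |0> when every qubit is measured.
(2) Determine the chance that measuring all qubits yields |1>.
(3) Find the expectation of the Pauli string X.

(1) The probability of measuring |0> is 1/2.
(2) The probability of measuring |1> is 1/2.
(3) The expectation value of X is 1.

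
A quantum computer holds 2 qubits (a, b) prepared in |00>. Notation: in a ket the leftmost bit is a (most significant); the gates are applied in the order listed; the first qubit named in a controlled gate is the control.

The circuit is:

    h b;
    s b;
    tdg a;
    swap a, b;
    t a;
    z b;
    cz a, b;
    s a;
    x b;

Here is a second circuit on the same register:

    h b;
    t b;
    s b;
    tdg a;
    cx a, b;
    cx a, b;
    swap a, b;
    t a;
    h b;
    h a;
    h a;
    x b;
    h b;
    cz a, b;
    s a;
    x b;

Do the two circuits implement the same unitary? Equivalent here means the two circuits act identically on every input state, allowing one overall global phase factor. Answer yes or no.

No, they are not equivalent — no single phase factor reconciles the two unitaries.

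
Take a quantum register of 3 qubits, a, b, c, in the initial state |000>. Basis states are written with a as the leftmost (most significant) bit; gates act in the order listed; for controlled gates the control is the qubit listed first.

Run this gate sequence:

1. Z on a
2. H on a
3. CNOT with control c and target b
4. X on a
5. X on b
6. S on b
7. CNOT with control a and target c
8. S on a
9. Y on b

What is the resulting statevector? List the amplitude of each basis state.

After the circuit, the state carries amplitude sqrt(2)/2 on |000>, sqrt(2)*I/2 on |101>, and 0 on every other basis state.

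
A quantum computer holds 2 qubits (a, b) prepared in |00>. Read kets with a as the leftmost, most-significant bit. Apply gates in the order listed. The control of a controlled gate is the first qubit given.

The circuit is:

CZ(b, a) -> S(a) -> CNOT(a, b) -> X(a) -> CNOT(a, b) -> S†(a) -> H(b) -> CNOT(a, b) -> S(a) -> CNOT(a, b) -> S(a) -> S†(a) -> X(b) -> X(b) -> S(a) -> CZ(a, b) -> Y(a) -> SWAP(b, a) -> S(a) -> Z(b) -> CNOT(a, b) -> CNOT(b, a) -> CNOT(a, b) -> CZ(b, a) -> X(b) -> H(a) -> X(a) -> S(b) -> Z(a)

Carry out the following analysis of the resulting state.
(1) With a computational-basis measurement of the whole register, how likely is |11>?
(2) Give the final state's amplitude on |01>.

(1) A full measurement returns |11> with probability 1/4.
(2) The final state's coefficient on |01> equals I/2.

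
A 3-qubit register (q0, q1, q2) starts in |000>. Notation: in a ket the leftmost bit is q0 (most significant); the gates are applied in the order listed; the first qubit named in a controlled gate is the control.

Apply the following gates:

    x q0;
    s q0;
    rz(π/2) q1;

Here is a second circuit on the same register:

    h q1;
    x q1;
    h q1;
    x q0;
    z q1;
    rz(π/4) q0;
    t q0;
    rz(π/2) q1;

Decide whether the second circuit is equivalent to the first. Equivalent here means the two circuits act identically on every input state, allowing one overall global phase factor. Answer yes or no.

Yes, they are equivalent — the unitaries differ by at most a global phase.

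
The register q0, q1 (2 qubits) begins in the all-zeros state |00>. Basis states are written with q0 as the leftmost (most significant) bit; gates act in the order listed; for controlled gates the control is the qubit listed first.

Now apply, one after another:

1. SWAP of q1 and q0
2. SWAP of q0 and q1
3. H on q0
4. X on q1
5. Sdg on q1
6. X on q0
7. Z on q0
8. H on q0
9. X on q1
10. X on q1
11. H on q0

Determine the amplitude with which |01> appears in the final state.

The final state's coefficient on |01> equals -sqrt(2)*I/2. Key observation: the block from step 8 through step 11 cancels to the identity and can be dropped.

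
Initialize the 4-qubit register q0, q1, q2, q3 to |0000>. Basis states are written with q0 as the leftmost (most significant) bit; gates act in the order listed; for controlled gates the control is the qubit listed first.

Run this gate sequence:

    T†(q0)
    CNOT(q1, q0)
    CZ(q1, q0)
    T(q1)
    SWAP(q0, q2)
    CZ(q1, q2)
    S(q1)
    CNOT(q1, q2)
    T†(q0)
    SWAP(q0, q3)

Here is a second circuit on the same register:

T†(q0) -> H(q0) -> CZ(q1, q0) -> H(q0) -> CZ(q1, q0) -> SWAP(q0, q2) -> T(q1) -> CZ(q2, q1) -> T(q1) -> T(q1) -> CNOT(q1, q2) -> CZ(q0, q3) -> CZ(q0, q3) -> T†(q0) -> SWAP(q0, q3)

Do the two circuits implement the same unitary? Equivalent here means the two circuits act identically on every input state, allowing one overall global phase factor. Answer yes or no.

Yes: on every input state the two circuits agree up to one overall phase factor.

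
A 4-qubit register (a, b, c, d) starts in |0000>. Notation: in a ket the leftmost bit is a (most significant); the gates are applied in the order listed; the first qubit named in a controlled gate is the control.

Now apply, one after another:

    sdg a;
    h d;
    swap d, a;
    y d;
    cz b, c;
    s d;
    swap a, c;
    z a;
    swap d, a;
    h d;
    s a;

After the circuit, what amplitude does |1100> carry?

|1100> carries amplitude 0 in the final state.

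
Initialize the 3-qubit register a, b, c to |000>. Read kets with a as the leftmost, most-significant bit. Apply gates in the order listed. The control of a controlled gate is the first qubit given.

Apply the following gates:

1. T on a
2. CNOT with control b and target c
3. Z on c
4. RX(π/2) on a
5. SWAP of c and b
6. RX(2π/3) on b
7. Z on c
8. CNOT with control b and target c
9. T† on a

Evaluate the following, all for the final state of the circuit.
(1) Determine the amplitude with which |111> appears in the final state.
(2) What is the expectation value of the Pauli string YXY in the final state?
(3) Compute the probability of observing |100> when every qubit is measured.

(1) The amplitude on |111> is sqrt(6)*exp(3*I*pi/4)/4.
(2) The expectation value of YXY is sqrt(6)/4.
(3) A full measurement returns |100> with probability 1/8.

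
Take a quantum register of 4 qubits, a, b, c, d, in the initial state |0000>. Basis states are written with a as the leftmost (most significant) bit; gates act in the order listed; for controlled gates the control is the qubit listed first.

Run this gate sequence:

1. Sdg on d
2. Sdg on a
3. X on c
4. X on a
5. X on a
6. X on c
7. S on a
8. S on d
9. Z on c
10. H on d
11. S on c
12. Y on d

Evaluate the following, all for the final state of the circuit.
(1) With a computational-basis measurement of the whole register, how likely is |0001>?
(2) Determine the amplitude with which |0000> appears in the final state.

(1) Outcome |0001> occurs with probability 1/2. Key observation: gates 1-8 undo each other exactly, leaving only the rest of the circuit to track.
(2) The amplitude on |0000> is -sqrt(2)*I/2.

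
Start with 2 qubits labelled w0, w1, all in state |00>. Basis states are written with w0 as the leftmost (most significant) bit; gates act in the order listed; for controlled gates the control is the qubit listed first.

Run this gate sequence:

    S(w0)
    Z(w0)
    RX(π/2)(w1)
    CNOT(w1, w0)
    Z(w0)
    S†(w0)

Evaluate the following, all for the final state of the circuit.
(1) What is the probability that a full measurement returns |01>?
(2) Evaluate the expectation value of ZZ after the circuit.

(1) A full measurement returns |01> with probability 0.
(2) In the final state, ZZ has expectation 1.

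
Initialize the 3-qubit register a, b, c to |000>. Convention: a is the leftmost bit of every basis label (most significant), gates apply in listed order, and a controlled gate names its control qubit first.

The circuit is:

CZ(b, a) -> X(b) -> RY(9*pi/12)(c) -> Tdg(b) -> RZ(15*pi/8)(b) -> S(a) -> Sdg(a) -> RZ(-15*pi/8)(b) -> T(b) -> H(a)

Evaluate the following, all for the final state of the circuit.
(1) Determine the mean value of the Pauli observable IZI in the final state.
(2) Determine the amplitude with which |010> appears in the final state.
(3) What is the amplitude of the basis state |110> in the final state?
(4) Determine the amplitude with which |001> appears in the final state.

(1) In the final state, IZI has expectation -1. Key observation: gates 4-9 undo each other exactly, leaving only the rest of the circuit to track.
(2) The amplitude on |010> is sqrt(4 - 2*sqrt(2))/4.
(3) The final state's coefficient on |110> equals sqrt(4 - 2*sqrt(2))/4.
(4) The final state's coefficient on |001> equals 0.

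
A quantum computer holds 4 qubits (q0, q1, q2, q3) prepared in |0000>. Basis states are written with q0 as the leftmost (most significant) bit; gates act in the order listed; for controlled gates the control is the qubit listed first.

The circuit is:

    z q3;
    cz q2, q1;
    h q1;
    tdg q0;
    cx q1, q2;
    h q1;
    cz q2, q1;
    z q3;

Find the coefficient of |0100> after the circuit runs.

The final state's coefficient on |0100> equals 1/2.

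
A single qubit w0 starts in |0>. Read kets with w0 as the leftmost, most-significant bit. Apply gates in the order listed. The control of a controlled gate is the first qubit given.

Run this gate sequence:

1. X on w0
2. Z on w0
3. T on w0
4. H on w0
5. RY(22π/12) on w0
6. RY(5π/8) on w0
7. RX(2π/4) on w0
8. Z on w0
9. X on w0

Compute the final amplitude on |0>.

The amplitude on |0> is -sqrt(2)*exp(I*pi/4)*sin(5*pi/16)/4 + sqrt(2)*I*exp(I*pi/4)*cos(5*pi/16)/4 + sqrt(6)*exp(I*pi/4)*cos(5*pi/16)/4 + sqrt(6)*I*exp(I*pi/4)*sin(5*pi/16)/4.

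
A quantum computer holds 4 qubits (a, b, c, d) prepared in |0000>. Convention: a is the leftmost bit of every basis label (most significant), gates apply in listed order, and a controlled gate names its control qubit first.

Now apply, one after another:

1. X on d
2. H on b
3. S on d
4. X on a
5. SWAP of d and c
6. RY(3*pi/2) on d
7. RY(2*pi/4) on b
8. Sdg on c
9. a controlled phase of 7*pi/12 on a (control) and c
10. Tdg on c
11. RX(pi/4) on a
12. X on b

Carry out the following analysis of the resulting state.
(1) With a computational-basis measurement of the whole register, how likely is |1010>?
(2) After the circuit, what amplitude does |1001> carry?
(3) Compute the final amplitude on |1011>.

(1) A full measurement returns |1010> with probability sqrt(2)/8 + 1/4.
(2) The final state's coefficient on |1001> equals 0.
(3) The amplitude on |1011> is sqrt(2*sqrt(2) + 4)*exp(I*pi/3)/4.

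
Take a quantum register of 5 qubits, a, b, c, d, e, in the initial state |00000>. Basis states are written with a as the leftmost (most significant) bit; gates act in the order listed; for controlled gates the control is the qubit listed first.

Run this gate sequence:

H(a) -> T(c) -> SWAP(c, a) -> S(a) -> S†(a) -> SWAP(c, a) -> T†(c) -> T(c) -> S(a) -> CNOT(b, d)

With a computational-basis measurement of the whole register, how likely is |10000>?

The probability of measuring |10000> is 1/2. Key observation: steps 2-7 multiply out to the identity, so the circuit reduces to the remaining gates.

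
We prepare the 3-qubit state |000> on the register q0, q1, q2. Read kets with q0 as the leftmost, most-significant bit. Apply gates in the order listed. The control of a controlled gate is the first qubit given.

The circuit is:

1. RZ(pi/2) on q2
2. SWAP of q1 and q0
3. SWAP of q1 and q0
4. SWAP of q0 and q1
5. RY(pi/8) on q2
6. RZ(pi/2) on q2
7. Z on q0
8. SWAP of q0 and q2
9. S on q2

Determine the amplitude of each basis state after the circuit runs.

After the circuit, the state carries amplitude -I*cos(pi/16) on |000>, sin(pi/16) on |100>, and 0 on every other basis state. Key observation: steps 2-3 multiply out to the identity, so the circuit reduces to the remaining gates.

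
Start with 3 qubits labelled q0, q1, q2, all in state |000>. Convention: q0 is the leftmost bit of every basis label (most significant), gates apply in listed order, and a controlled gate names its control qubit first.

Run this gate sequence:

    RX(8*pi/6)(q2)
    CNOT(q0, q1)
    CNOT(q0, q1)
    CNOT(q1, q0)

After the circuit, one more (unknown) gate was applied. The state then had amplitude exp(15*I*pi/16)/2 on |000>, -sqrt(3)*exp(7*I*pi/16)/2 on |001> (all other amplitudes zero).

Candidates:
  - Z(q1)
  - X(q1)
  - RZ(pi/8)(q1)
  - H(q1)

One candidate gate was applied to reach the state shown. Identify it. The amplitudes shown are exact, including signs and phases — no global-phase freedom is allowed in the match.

It was RZ(pi/8)(q1) that produced the state shown. Key observation: steps 2-3 multiply out to the identity, so the circuit reduces to the remaining gates.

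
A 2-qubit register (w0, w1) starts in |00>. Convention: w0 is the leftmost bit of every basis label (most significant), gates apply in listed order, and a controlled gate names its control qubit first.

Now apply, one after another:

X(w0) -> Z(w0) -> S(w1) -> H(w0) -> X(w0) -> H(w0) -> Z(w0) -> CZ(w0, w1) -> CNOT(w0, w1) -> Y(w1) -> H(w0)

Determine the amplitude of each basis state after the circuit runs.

The final amplitudes are sqrt(2)*I/2 on |00>, 0 on |01>, -sqrt(2)*I/2 on |10>, 0 on |11>. Key observation: steps 4-7 multiply out to the identity, so the circuit reduces to the remaining gates.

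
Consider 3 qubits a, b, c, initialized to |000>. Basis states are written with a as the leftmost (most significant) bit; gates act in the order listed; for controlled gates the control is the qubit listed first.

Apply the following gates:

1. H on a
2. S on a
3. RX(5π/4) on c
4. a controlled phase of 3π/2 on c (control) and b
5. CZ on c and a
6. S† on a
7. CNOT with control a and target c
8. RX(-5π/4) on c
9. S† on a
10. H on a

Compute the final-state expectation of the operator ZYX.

The expectation value of ZYX is 0.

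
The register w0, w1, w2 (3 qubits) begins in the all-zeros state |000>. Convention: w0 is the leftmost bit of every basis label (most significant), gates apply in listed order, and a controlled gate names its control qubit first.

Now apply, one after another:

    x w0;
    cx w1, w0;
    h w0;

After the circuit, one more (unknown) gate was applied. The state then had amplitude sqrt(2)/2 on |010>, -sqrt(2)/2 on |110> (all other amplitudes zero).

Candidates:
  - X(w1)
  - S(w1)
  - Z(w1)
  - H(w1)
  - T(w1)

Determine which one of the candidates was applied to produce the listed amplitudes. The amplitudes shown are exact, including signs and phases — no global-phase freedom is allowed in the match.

The applied gate was X(w1).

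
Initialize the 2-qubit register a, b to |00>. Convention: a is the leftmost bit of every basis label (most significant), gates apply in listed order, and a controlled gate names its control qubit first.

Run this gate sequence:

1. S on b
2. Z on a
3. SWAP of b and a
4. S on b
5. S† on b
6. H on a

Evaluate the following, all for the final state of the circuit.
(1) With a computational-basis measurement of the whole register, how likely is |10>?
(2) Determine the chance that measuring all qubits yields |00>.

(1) A full measurement returns |10> with probability 1/2.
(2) The probability of measuring |00> is 1/2.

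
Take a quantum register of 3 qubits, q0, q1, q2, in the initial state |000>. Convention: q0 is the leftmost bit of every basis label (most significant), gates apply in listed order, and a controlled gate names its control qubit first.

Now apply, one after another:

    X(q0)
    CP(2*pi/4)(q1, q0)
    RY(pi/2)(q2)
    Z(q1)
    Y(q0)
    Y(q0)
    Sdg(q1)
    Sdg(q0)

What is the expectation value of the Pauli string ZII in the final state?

In the final state, ZII has expectation -1.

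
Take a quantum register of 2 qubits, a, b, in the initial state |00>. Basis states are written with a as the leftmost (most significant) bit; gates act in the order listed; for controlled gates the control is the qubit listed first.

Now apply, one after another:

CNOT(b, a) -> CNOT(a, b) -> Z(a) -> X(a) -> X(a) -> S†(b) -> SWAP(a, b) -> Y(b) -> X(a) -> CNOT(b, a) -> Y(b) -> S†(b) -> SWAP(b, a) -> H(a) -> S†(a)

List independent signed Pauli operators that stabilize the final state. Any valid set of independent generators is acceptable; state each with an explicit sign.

The final state is stabilized by the group generated by -YI, +IZ; other independent generating sets are equally valid.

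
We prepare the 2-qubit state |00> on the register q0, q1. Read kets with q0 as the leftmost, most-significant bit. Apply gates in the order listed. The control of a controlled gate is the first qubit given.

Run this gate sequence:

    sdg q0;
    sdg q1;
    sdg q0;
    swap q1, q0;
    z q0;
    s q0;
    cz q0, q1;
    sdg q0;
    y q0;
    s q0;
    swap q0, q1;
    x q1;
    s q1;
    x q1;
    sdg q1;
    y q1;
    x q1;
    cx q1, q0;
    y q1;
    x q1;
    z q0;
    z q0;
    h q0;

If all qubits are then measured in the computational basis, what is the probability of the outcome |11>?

A full measurement returns |11> with probability 1/2.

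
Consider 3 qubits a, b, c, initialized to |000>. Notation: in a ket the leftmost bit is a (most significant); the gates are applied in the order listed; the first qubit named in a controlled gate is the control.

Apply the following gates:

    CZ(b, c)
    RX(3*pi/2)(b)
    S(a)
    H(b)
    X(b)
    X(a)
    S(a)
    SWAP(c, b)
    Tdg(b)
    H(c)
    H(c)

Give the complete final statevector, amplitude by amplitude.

The resulting statevector has amplitude -1/2 - I/2 on |100>, 1/2 - I/2 on |101>, and 0 on every other basis state.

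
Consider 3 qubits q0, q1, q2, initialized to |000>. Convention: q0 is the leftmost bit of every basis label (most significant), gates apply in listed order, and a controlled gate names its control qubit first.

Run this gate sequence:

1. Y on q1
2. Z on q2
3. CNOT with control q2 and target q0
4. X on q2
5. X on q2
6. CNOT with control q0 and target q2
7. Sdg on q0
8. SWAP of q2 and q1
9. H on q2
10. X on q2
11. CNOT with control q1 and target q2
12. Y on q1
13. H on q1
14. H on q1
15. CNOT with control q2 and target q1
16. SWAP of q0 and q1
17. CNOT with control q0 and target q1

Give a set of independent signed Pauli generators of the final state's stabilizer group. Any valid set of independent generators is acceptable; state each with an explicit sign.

The final state is stabilized by the group generated by -XXX, -ZIZ, -IZZ; other independent generating sets are equally valid.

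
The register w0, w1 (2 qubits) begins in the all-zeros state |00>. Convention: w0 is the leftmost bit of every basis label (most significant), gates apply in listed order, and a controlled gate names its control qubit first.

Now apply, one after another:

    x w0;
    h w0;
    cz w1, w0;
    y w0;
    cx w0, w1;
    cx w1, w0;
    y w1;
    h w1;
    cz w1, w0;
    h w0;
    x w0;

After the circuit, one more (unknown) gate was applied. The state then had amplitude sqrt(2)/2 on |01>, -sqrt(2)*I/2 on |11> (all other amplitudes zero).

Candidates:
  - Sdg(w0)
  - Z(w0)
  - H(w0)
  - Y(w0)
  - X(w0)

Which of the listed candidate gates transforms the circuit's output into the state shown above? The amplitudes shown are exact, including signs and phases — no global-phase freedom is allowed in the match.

The unique candidate consistent with the amplitudes is Sdg(w0).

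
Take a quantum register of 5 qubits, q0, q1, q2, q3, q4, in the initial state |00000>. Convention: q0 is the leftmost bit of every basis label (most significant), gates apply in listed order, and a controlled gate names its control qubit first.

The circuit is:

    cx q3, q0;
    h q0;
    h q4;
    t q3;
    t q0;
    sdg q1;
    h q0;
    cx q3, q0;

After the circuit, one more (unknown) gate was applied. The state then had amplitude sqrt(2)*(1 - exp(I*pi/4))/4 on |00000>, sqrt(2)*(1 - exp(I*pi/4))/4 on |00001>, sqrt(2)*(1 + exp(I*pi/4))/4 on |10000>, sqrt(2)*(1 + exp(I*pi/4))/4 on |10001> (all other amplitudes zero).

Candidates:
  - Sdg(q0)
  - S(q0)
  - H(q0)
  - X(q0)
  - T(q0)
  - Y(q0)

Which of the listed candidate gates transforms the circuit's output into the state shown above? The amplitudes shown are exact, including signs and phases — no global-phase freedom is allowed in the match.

It was X(q0) that produced the state shown.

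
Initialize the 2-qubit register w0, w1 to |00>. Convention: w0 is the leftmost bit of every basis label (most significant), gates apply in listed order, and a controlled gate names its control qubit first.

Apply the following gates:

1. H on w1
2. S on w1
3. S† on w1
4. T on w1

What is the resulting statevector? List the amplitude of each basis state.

The final amplitudes are sqrt(2)/2 on |00>, sqrt(2)*exp(I*pi/4)/2 on |01>, 0 on |10>, 0 on |11>. Key observation: the block from step 2 through step 3 cancels to the identity and can be dropped.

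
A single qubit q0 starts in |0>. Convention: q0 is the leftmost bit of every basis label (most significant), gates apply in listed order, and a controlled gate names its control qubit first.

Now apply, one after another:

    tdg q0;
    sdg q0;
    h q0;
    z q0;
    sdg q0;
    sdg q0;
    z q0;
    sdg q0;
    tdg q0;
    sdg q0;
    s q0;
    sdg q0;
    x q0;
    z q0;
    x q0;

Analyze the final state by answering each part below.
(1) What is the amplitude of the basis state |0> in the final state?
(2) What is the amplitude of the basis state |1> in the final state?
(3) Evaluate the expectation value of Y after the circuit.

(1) |0> carries amplitude -sqrt(2)/2 in the final state.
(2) The amplitude on |1> is -sqrt(2)*exp(3*I*pi/4)/2.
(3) The expectation value of Y is sqrt(2)/2.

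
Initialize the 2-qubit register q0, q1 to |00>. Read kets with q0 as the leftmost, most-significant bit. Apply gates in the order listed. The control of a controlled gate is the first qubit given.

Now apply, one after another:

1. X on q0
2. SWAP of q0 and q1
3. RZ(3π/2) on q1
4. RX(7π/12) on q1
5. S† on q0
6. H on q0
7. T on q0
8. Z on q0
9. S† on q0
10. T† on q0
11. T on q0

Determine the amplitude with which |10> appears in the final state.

The amplitude on |10> is -sqrt(2*sqrt(2) + 4)/8 - sqrt(12 - 6*sqrt(2))/8.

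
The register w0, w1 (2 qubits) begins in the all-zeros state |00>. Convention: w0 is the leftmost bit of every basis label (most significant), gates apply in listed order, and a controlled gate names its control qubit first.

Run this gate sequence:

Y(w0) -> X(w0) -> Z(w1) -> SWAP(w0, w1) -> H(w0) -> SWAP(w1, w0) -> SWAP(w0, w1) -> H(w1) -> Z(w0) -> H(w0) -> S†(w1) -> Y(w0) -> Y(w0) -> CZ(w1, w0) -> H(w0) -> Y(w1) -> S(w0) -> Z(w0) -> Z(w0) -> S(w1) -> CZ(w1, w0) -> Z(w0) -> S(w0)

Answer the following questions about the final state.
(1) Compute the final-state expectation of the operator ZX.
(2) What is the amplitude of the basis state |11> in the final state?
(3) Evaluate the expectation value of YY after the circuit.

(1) The expectation value of ZX is -1.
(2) |11> carries amplitude -I/2 in the final state.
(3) The expectation value of YY is 1.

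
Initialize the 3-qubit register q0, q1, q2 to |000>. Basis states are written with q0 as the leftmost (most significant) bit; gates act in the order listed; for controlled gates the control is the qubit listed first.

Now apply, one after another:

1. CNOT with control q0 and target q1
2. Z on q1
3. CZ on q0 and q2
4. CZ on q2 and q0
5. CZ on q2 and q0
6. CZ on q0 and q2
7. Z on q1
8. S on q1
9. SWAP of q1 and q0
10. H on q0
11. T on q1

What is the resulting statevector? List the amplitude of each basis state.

After the circuit, the state carries amplitude sqrt(2)/2 on |000>, sqrt(2)/2 on |100>, and 0 on every other basis state. Key observation: steps 2-7 multiply out to the identity, so the circuit reduces to the remaining gates.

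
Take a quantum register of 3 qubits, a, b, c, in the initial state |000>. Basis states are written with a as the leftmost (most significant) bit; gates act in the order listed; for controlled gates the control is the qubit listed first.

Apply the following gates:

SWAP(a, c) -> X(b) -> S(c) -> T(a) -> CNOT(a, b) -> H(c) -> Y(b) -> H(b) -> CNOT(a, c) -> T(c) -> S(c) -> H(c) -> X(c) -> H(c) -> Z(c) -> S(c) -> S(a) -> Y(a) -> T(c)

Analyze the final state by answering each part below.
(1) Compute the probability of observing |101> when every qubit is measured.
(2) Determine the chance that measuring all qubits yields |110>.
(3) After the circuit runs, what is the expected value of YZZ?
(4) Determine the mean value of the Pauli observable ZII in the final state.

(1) The probability of measuring |101> is 1/4. Key observation: gates 12-15 undo each other exactly, leaving only the rest of the circuit to track.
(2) Outcome |110> occurs with probability 1/4.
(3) The expectation value of YZZ is 0.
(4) The observable ZII averages to -1.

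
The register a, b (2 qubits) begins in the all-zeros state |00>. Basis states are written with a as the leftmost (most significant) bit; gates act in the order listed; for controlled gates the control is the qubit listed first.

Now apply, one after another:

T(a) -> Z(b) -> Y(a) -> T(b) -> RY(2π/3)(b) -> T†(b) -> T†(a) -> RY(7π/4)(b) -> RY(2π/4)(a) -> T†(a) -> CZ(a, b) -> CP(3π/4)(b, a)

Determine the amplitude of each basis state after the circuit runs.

The resulting statevector has amplitude sqrt(12 - 6*sqrt(2))/8 + sqrt(2*sqrt(2) + 4)*exp(I*pi/4)/8 on |00>, sqrt(6*sqrt(2) + 12)/8 - sqrt(4 - 2*sqrt(2))*exp(I*pi/4)/8 on |01>, -sqrt(2*sqrt(2) + 4)/8 + sqrt(12 - 6*sqrt(2))*exp(3*I*pi/4)/8 on |10>, -sqrt(4 - 2*sqrt(2))*exp(3*I*pi/4)/8 + I*sqrt(6*sqrt(2) + 12)/8 on |11>.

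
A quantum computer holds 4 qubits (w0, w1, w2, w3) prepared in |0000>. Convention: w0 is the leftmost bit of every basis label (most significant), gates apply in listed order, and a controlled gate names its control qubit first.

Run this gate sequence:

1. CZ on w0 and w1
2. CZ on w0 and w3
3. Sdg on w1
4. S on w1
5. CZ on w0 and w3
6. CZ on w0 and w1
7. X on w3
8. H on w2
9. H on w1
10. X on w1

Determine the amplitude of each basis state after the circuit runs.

The resulting statevector has amplitude 1/2 on |0001>, 1/2 on |0011>, 1/2 on |0101>, 1/2 on |0111>, and 0 on every other basis state.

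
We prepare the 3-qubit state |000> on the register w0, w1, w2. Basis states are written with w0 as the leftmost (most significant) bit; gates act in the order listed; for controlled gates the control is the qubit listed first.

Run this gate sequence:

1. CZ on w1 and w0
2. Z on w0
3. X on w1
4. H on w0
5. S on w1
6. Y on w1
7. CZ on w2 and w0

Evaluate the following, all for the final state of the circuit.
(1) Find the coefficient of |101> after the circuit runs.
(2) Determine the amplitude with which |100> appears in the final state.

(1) The amplitude on |101> is 0.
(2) The amplitude on |100> is sqrt(2)/2.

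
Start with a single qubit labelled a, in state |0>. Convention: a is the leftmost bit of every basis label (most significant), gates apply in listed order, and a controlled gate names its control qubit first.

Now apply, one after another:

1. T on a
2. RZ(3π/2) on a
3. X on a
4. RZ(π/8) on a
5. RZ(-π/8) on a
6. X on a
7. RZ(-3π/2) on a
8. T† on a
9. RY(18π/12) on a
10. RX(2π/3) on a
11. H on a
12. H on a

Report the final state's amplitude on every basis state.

After the circuit, the state carries amplitude -sqrt(2)/4 - sqrt(6)*I/4 on |0>, sqrt(2)/4 + sqrt(6)*I/4 on |1>. Key observation: the block from step 1 through step 8 cancels to the identity and can be dropped.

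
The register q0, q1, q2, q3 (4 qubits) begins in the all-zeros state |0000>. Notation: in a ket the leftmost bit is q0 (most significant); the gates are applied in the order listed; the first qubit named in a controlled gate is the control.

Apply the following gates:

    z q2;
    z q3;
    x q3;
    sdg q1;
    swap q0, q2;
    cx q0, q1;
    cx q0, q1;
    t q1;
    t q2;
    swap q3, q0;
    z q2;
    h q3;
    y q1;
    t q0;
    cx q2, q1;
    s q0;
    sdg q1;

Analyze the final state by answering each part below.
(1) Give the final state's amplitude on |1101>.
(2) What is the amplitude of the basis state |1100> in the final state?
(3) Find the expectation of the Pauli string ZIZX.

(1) |1101> carries amplitude sqrt(2)*exp(3*I*pi/4)/2 in the final state. Key observation: gates 6-7 undo each other exactly, leaving only the rest of the circuit to track.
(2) |1100> carries amplitude sqrt(2)*exp(3*I*pi/4)/2 in the final state.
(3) The observable ZIZX averages to -1.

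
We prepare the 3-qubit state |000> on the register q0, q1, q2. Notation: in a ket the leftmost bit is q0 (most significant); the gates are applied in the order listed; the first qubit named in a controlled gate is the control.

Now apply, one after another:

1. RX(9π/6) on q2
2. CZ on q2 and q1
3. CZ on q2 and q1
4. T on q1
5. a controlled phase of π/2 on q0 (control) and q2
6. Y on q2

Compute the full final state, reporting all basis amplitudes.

The final amplitudes are -sqrt(2)/2 on |000>, -sqrt(2)*I/2 on |001>, and 0 on every other basis state. Key observation: gates 2-3 undo each other exactly, leaving only the rest of the circuit to track.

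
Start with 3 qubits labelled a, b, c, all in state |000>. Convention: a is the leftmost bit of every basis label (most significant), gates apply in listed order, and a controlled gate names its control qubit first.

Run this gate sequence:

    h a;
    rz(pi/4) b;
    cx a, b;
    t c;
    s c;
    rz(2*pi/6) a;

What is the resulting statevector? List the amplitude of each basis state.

The final amplitudes are -sqrt(2)*exp(17*I*pi/24)/2 on |000>, sqrt(2)*exp(I*pi/24)/2 on |110>, and 0 on every other basis state.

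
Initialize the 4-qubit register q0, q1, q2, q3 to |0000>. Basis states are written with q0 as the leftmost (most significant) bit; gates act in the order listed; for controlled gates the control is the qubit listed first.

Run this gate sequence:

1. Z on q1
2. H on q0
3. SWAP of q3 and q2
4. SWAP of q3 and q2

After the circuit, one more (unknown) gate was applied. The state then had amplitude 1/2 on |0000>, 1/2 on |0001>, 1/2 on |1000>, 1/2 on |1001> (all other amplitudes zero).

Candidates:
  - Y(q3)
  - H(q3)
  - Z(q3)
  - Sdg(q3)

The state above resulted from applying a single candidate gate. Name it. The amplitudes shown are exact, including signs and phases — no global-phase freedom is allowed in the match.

The applied gate was H(q3).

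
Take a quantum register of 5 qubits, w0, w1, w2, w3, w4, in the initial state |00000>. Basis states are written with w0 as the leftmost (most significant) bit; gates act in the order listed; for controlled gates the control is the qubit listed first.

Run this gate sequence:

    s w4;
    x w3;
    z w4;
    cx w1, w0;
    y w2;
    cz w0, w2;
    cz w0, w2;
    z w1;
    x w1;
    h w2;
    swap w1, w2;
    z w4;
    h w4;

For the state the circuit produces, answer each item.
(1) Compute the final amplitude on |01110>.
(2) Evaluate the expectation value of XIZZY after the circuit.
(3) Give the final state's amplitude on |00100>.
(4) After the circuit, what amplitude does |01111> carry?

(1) The amplitude on |01110> is -I/2. Key observation: gates 6-7 undo each other exactly, leaving only the rest of the circuit to track.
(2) In the final state, XIZZY has expectation 0.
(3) The amplitude on |00100> is 0.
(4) The final state's coefficient on |01111> equals -I/2.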